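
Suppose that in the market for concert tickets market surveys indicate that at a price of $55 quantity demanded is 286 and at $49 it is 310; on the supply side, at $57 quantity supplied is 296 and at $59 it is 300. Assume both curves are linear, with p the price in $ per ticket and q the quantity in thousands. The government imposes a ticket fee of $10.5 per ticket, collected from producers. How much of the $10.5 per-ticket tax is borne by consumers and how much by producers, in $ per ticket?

Consumers bear $3.5 per ticket; producers bear $7 per ticket.

Demand slope: (310 − 286)/(49 − 55) = -4, so qd = 506 − 4p.
Supply slope: (300 − 296)/(59 − 57) = 2, so qs = 2p + 182.
Before the tax: set 506 − 4p = 2p + 182 → p* = $54, q* = 290.
With the tax collected from producers, supply shifts: qs = 2(p − 10.5) + 182.
New equilibrium: consumers pay $57.5, producers receive $47, q = 276. (Wedge: pb − ps = 10.5.)
Burden on consumers: $3.5; on producers: $7. (They sum to $10.5.)
The less price-elastic side of the market bears the larger share of a per-unit tax.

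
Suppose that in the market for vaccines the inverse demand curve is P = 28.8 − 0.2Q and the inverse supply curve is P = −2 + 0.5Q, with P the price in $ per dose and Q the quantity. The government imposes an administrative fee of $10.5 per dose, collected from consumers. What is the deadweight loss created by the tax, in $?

Deadweight loss = $78.75.

Rewrite in direct form: Qd = 144 − 5P and Qs = 2P + 4.
Before the tax: set 144 − 5P = 2P + 4 → P* = $20, Q* = 44.
With the tax collected from consumers, demand (in seller-price terms) shifts: Qd = 144 − 5(P + 10.5).
New equilibrium: consumers pay $23, producers receive $12.5, Q = 29. (Wedge: Pb − Ps = 10.5.)
Quantity falls by |ΔQ| = |44 − 29| = 15.
DWL = ½ · t · |ΔQ| = ½ · 10.5 · 15 = $78.75.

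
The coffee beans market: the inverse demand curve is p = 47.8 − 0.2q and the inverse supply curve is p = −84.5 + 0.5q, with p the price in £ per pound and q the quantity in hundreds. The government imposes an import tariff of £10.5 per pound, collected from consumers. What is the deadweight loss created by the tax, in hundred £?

Rewrite in direct form: qd = 239 − 5p and qs = 2p + 169.
Without the tax, 239 − 5p = 2p + 169 gives 7p = 70, so p* = £10 and q* = 189.
With the tax collected from consumers, demand (in seller-price terms) shifts: qd = 239 − 5(p + 10.5).
New equilibrium: consumers pay £13, producers receive £2.5, q = 174. (Wedge: pb − ps = 10.5.)
Quantity falls by |ΔQ| = |189 − 174| = 15.
DWL = ½ · t · |ΔQ| = ½ · 10.5 · 15 = £78.75.

Deadweight loss = £78.75 hundred.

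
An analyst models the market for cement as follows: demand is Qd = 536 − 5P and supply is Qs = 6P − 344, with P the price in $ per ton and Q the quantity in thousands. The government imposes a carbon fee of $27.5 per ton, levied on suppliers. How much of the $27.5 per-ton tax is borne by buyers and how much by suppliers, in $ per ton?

Before the tax: set 536 − 5P = 6P − 344 → P* = $80, Q* = 136.
With the tax collected from suppliers, supply shifts: Qs = 6(P − 27.5) − 344.
Solving gives Q = 61 with buyers paying $95 and suppliers receiving $67.5 (the $27.5 wedge).
Burden on buyers: $15; on suppliers: $12.5. (They sum to $27.5.)
The less price-elastic side of the market bears the larger share of a per-unit tax.

Buyers bear $15 per ton; suppliers bear $12.5 per ton.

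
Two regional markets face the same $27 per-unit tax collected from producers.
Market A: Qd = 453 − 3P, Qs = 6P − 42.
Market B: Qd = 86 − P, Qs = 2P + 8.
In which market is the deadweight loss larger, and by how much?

Market A, by $486.

Market A: pre-tax P* = $55, Q* = 288; post-tax Q = 234; deadweight loss = $729.
Market B: pre-tax P* = $26, Q* = 60; post-tax Q = 42; deadweight loss = $243.
Difference: $729 vs $243 → market A is larger by $486.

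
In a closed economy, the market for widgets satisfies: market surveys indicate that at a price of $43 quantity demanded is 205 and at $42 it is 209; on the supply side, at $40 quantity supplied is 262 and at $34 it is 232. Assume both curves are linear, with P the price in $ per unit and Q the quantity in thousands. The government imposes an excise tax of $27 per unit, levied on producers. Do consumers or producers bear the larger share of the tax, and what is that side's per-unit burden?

Consumers bear the larger share: $15 per unit.

Demand slope: (209 − 205)/(42 − 43) = -4, so Qd = 377 − 4P.
Supply slope: (232 − 262)/(34 − 40) = 5, so Qs = 5P + 62.
Without the tax, 377 − 4P = 5P + 62 gives 9P = 315, so P* = $35 and Q* = 237.
With the tax collected from producers, supply shifts: Qs = 5(P − 27) + 62.
New equilibrium: consumers pay $50, producers receive $23, Q = 177. (Wedge: Pb − Ps = 27.)
Per-unit burden: consumers $15, producers $12.
Consumers take the larger share because demand is less price-elastic here (demand slope 4 vs supply slope 5).
The less price-elastic side of the market bears the larger share of a per-unit tax.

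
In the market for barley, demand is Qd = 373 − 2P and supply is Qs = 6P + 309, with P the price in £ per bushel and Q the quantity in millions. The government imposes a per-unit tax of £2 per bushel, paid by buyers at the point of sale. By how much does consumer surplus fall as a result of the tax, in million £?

Consumer surplus falls by £533.25 million.

Before the tax: set 373 − 2P = 6P + 309 → P* = £8, Q* = 357.
With the tax collected from buyers, demand (in seller-price terms) shifts: Qd = 373 − 2(P + 2).
Solving gives Q = 354 with buyers paying £9.5 and suppliers receiving £7.5 (the £2 wedge).
ΔCS is the trapezoid between Q = 354 and Q = 357 of height £1.5: ½ · (357 + 354) · 1.5 = £533.25.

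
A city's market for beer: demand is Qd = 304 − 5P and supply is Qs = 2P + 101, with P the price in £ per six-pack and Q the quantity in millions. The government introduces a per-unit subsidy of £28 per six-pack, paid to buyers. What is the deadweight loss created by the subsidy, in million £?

Deadweight loss = £560 million.

Before the subsidy: set 304 − 5P = 2P + 101 → P* = £29, Q* = 159.
With a per-unit subsidy paid to buyers, each effectively pays P − 28, so demand becomes Qd = 304 − 5(P − 28).
New equilibrium: buyers pay £21, producers receive £49, Q = 199. (Wedge: Pb − Ps = −28.)
Quantity rises by |ΔQ| = |159 − 199| = 40.
DWL = ½ · t · |ΔQ| = ½ · 28 · 40 = £560.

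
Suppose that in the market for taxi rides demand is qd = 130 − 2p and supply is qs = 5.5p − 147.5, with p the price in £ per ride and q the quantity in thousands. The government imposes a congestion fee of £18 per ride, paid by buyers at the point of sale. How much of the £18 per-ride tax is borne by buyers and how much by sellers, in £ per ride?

Without the tax, 130 − 2p = 5.5p − 147.5 gives 7.5p = 277.5, so p* = £37 and q* = 56.
With the tax collected from buyers, demand (in seller-price terms) shifts: qd = 130 − 2(p + 18).
Solving gives q = 29.6 with buyers paying £50.2 and sellers receiving £32.2 (the £18 wedge).
Burden on buyers: £13.2; on sellers: £4.8. (They sum to £18.)

Buyers bear £13.2 per ride; sellers bear £4.8 per ride.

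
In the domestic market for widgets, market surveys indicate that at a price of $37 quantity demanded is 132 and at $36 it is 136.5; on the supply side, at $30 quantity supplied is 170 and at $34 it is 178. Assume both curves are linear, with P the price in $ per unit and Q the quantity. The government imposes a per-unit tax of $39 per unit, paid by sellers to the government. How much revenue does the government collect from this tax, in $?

Tax revenue = $4446.

Demand slope: (136.5 − 132)/(36 − 37) = -4.5, so Qd = 298.5 − 4.5P.
Supply slope: (178 − 170)/(34 − 30) = 2, so Qs = 2P + 110.
Before the tax: set 298.5 − 4.5P = 2P + 110 → P* = $29, Q* = 168.
With the tax collected from sellers, supply shifts: Qs = 2(P − 39) + 110.
New equilibrium: buyers pay $41, sellers receive $2, Q = 114. (Wedge: Pb − Ps = 39.)
Revenue = t · Q = 39 · 114 = $4446.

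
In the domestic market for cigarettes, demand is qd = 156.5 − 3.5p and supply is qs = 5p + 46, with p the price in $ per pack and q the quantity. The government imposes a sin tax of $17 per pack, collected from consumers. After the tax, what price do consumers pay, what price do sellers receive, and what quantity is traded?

Without the tax, 156.5 − 3.5p = 5p + 46 gives 8.5p = 110.5, so p* = $13 and q* = 111.
With the tax collected from consumers, demand (in seller-price terms) shifts: qd = 156.5 − 3.5(p + 17).
Solving gives q = 76 with consumers paying $23 and sellers receiving $6 (the $17 wedge).
The less price-elastic side of the market bears the larger share of a per-unit tax.

Consumers pay $23; sellers receive $6; quantity = 76.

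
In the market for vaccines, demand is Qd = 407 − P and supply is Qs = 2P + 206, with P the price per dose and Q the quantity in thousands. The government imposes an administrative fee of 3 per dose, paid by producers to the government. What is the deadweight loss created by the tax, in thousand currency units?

Before the tax: set 407 − P = 2P + 206 → P* = 67, Q* = 340.
With the tax collected from producers, supply shifts: Qs = 2(P − 3) + 206.
New equilibrium: consumers pay 69, producers receive 66, Q = 338. (Wedge: Pb − Ps = 3.)
Quantity falls by |ΔQ| = |340 − 338| = 2.
DWL = ½ · t · |ΔQ| = ½ · 3 · 2 = 3.

Deadweight loss = 3 thousand.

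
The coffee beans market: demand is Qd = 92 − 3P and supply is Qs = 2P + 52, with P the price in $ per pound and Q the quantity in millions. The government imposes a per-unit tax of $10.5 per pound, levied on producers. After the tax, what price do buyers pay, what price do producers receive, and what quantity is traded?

Buyers pay $12.2; producers receive $1.7; quantity = 55.4.

Before the tax: set 92 − 3P = 2P + 52 → P* = $8, Q* = 68.
With the tax collected from producers, supply shifts: Qs = 2(P − 10.5) + 52.
New equilibrium: buyers pay $12.2, producers receive $1.7, Q = 55.4. (Wedge: Pb − Ps = 10.5.)
The less price-elastic side of the market bears the larger share of a per-unit tax.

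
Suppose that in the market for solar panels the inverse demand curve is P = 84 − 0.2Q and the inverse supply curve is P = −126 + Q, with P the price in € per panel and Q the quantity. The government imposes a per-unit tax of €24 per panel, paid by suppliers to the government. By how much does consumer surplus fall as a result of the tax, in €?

Rewrite in direct form: Qd = 420 − 5P and Qs = P + 126.
Without the tax, 420 − 5P = P + 126 gives 6P = 294, so P* = €49 and Q* = 175.
With the tax collected from suppliers, supply shifts: Qs = (P − 24) + 126.
New equilibrium: buyers pay €53, suppliers receive €29, Q = 155. (Wedge: Pb − Ps = 24.)
ΔCS is the trapezoid between Q = 155 and Q = 175 of height €4: ½ · (175 + 155) · 4 = €660.

Consumer surplus falls by €660.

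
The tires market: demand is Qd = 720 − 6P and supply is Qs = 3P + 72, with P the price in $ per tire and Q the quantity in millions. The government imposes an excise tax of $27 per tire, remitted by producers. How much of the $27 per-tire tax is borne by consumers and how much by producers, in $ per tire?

Without the tax, 720 − 6P = 3P + 72 gives 9P = 648, so P* = $72 and Q* = 288.
With the tax collected from producers, supply shifts: Qs = 3(P − 27) + 72.
New equilibrium: consumers pay $81, producers receive $54, Q = 234. (Wedge: Pb − Ps = 27.)
Burden on consumers: $9; on producers: $18. (They sum to $27.)

Consumers bear $9 per tire; producers bear $18 per tire.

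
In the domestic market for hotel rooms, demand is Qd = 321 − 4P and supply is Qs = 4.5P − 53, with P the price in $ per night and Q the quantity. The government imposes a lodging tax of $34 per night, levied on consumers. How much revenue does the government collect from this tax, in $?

Without the tax, 321 − 4P = 4.5P − 53 gives 8.5P = 374, so P* = $44 and Q* = 145.
With the tax collected from consumers, demand (in seller-price terms) shifts: Qd = 321 − 4(P + 34).
Solving gives Q = 73 with consumers paying $62 and producers receiving $28 (the $34 wedge).
Revenue = t · Q = 34 · 73 = $2482.

Tax revenue = $2482.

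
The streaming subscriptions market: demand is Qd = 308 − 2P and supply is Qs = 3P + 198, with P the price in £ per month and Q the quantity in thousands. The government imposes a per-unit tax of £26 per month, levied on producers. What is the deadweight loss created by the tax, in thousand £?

Before the tax: set 308 − 2P = 3P + 198 → P* = £22, Q* = 264.
With the tax collected from producers, supply shifts: Qs = 3(P − 26) + 198.
Solving gives Q = 232.8 with consumers paying £37.6 and producers receiving £11.6 (the £26 wedge).
Quantity falls by |ΔQ| = |264 − 232.8| = 31.2.
DWL = ½ · t · |ΔQ| = ½ · 26 · 31.2 = £405.6.

Deadweight loss = £405.6 thousand.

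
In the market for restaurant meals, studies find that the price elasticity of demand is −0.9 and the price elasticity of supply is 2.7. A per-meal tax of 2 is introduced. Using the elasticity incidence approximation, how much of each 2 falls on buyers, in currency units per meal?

Buyers bear ≈ 1.5 per meal.

Incidence ratio: buyers' share ≈ εs / (εs + |εd|) = 2.7 / (2.7 + 0.9) = 0.75.
So buyers bear ≈ 0.75 × 2 = 1.5; sellers bear 0.5.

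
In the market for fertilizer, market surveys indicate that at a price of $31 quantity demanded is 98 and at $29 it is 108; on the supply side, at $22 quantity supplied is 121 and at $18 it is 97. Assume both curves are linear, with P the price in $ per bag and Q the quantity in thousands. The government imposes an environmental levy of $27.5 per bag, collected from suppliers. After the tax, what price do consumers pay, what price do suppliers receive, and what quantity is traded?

Demand slope: (108 − 98)/(29 − 31) = -5, so Qd = 253 − 5P.
Supply slope: (97 − 121)/(18 − 22) = 6, so Qs = 6P − 11.
Without the tax, 253 − 5P = 6P − 11 gives 11P = 264, so P* = $24 and Q* = 133.
With the tax collected from suppliers, supply shifts: Qs = 6(P − 27.5) − 11.
Solving gives Q = 58 with consumers paying $39 and suppliers receiving $11.5 (the $27.5 wedge).
The less price-elastic side of the market bears the larger share of a per-unit tax.

Consumers pay $39; suppliers receive $11.5; quantity = 58.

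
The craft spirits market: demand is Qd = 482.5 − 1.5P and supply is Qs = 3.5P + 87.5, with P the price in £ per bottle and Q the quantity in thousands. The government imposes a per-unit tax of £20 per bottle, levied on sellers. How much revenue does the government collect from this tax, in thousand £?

Without the tax, 482.5 − 1.5P = 3.5P + 87.5 gives 5P = 395, so P* = £79 and Q* = 364.
With the tax collected from sellers, supply shifts: Qs = 3.5(P − 20) + 87.5.
New equilibrium: buyers pay £93, sellers receive £73, Q = 343. (Wedge: Pb − Ps = 20.)
Revenue = t · Q = 20 · 343 = £6860.

Tax revenue = £6860 thousand.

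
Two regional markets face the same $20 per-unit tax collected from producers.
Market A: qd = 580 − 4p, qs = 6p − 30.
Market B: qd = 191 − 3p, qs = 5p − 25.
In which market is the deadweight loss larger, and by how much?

Market A: pre-tax p* = $61, q* = 336; post-tax q = 288; deadweight loss = $480.
Market B: pre-tax p* = $27, q* = 110; post-tax q = 72.5; deadweight loss = $375.
Difference: $480 vs $375 → market A is larger by $105.

Market A, by $105.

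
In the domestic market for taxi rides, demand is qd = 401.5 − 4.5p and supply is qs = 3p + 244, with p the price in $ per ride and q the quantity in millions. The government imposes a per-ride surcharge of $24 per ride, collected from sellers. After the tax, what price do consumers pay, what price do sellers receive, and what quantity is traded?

Before the tax: set 401.5 − 4.5p = 3p + 244 → p* = $21, q* = 307.
With the tax collected from sellers, supply shifts: qs = 3(p − 24) + 244.
Solving gives q = 263.8 with consumers paying $30.6 and sellers receiving $6.6 (the $24 wedge).

Consumers pay $30.6; sellers receive $6.6; quantity = 263.8.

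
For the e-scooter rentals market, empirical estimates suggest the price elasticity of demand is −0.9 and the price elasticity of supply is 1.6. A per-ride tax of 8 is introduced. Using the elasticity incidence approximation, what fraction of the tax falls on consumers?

Incidence ratio: consumers' share ≈ εs / (εs + |εd|) = 1.6 / (1.6 + 0.9) = 0.64.
Supply is the more elastic side, so consumers bear the larger share.

Consumers' share ≈ 0.64.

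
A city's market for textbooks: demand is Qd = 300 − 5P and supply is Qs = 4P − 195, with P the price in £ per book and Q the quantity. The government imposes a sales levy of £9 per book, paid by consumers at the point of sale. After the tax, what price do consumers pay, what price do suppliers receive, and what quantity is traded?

Consumers pay £59; suppliers receive £50; quantity = 5.

Before the tax: set 300 − 5P = 4P − 195 → P* = £55, Q* = 25.
With the tax collected from consumers, demand (in seller-price terms) shifts: Qd = 300 − 5(P + 9).
Solving gives Q = 5 with consumers paying £59 and suppliers receiving £50 (the £9 wedge).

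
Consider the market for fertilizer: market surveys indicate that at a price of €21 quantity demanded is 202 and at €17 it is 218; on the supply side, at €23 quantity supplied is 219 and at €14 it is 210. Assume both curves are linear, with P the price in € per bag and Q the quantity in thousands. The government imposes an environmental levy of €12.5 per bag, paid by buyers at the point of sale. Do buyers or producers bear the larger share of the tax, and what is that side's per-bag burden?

Demand slope: (218 − 202)/(17 − 21) = -4, so Qd = 286 − 4P.
Supply slope: (210 − 219)/(14 − 23) = 1, so Qs = P + 196.
Without the tax, 286 − 4P = P + 196 gives 5P = 90, so P* = €18 and Q* = 214.
With the tax collected from buyers, demand (in seller-price terms) shifts: Qd = 286 − 4(P + 12.5).
New equilibrium: buyers pay €20.5, producers receive €8, Q = 204. (Wedge: Pb − Ps = 12.5.)
Per-bag burden: buyers €2.5, producers €10.
Producers take the larger share because supply is less price-elastic here (demand slope 4 vs supply slope 1).
The less price-elastic side of the market bears the larger share of a per-unit tax.

Producers bear the larger share: €10 per bag.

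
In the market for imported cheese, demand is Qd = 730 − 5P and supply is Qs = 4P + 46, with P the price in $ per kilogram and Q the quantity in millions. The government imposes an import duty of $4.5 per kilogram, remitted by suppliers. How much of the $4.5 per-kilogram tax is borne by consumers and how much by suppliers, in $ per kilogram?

Consumers bear $2 per kilogram; suppliers bear $2.5 per kilogram.

Without the tax, 730 − 5P = 4P + 46 gives 9P = 684, so P* = $76 and Q* = 350.
With the tax collected from suppliers, supply shifts: Qs = 4(P − 4.5) + 46.
New equilibrium: consumers pay $78, suppliers receive $73.5, Q = 340. (Wedge: Pb − Ps = 4.5.)
Burden on consumers: $2; on suppliers: $2.5. (They sum to $4.5.)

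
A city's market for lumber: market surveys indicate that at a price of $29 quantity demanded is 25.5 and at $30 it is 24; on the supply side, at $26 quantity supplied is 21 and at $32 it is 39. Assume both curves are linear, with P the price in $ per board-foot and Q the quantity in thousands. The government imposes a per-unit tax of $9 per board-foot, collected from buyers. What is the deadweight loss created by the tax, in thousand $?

Deadweight loss = $40.5 thousand.

Demand slope: (24 − 25.5)/(30 − 29) = -1.5, so Qd = 69 − 1.5P.
Supply slope: (39 − 21)/(32 − 26) = 3, so Qs = 3P − 57.
Before the tax: set 69 − 1.5P = 3P − 57 → P* = $28, Q* = 27.
With the tax collected from buyers, demand (in seller-price terms) shifts: Qd = 69 − 1.5(P + 9).
Solving gives Q = 18 with buyers paying $34 and producers receiving $25 (the $9 wedge).
Quantity falls by |ΔQ| = |27 − 18| = 9.
DWL = ½ · t · |ΔQ| = ½ · 9 · 9 = $40.5.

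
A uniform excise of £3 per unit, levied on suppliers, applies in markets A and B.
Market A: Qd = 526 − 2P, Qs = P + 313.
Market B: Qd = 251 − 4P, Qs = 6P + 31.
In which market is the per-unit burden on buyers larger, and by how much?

Market B, by £0.8.

Market A: pre-tax P* = £71, Q* = 384; post-tax Q = 382; per-unit burden on buyers = £1.
Market B: pre-tax P* = £22, Q* = 163; post-tax Q = 155.8; per-unit burden on buyers = £1.8.
Difference: £1 vs £1.8 → market B is larger by £0.8.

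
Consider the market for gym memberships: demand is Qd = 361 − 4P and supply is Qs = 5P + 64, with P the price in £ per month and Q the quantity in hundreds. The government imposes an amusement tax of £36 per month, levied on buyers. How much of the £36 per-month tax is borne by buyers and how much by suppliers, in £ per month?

Buyers bear £20 per month; suppliers bear £16 per month.

Without the tax, 361 − 4P = 5P + 64 gives 9P = 297, so P* = £33 and Q* = 229.
With the tax collected from buyers, demand (in seller-price terms) shifts: Qd = 361 − 4(P + 36).
New equilibrium: buyers pay £53, suppliers receive £17, Q = 149. (Wedge: Pb − Ps = 36.)
Burden on buyers: £20; on suppliers: £16. (They sum to £36.)
The less price-elastic side of the market bears the larger share of a per-unit tax.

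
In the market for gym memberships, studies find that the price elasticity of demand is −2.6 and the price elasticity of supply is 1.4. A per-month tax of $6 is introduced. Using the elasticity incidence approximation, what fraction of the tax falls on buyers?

Buyers' share ≈ 0.35.

Incidence ratio: buyers' share ≈ εs / (εs + |εd|) = 1.4 / (1.4 + 2.6) = 0.35.
Supply is the less elastic side, so buyers bear the smaller share.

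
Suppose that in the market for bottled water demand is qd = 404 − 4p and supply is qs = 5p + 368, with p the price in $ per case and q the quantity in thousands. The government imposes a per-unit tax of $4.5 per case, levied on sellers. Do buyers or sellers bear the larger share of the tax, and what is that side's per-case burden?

Before the tax: set 404 − 4p = 5p + 368 → p* = $4, q* = 388.
With the tax collected from sellers, supply shifts: qs = 5(p − 4.5) + 368.
New equilibrium: buyers pay $6.5, sellers receive $2, q = 378. (Wedge: pb − ps = 4.5.)
Per-case burden: buyers $2.5, sellers $2.
Buyers take the larger share because demand is less price-elastic here (demand slope 4 vs supply slope 5).
The less price-elastic side of the market bears the larger share of a per-unit tax.

Buyers bear the larger share: $2.5 per case.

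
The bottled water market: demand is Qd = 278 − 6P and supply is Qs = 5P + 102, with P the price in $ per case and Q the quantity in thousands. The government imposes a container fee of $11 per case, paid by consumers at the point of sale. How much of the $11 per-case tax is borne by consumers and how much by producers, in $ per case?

Consumers bear $5 per case; producers bear $6 per case.

Without the tax, 278 − 6P = 5P + 102 gives 11P = 176, so P* = $16 and Q* = 182.
With the tax collected from consumers, demand (in seller-price terms) shifts: Qd = 278 − 6(P + 11).
Solving gives Q = 152 with consumers paying $21 and producers receiving $10 (the $11 wedge).
Burden on consumers: $5; on producers: $6. (They sum to $11.)
The less price-elastic side of the market bears the larger share of a per-unit tax.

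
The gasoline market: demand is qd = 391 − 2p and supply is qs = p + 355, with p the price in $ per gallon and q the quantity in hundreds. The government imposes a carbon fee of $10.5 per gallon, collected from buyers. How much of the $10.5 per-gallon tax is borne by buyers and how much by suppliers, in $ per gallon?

Before the tax: set 391 − 2p = p + 355 → p* = $12, q* = 367.
With the tax collected from buyers, demand (in seller-price terms) shifts: qd = 391 − 2(p + 10.5).
Solving gives q = 360 with buyers paying $15.5 and suppliers receiving $5 (the $10.5 wedge).
Burden on buyers: $3.5; on suppliers: $7. (They sum to $10.5.)

Buyers bear $3.5 per gallon; suppliers bear $7 per gallon.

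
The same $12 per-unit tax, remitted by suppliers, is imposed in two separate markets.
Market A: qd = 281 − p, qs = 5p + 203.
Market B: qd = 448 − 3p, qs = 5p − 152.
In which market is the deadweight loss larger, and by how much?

Market B, by $75.

Market A: pre-tax p* = $13, q* = 268; post-tax q = 258; deadweight loss = $60.
Market B: pre-tax p* = $75, q* = 223; post-tax q = 200.5; deadweight loss = $135.
Difference: $60 vs $135 → market B is larger by $75.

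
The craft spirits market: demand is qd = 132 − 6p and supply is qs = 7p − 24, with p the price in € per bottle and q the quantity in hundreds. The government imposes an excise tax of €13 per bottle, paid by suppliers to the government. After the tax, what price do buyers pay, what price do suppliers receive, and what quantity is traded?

Before the tax: set 132 − 6p = 7p − 24 → p* = €12, q* = 60.
With the tax collected from suppliers, supply shifts: qs = 7(p − 13) − 24.
New equilibrium: buyers pay €19, suppliers receive €6, q = 18. (Wedge: pb − ps = 13.)
The less price-elastic side of the market bears the larger share of a per-unit tax.

Buyers pay €19; suppliers receive €6; quantity = 18.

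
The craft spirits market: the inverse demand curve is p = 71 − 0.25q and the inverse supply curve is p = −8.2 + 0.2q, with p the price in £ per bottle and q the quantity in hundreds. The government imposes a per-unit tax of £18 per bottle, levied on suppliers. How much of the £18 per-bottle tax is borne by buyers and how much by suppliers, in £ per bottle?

Buyers bear £10 per bottle; suppliers bear £8 per bottle.

Inverting to q(p) form: qd = 284 − 4p; qs = 5p + 41.
Before the tax: set 284 − 4p = 5p + 41 → p* = £27, q* = 176.
With the tax collected from suppliers, supply shifts: qs = 5(p − 18) + 41.
Solving gives q = 136 with buyers paying £37 and suppliers receiving £19 (the £18 wedge).
Burden on buyers: £10; on suppliers: £8. (They sum to £18.)
The less price-elastic side of the market bears the larger share of a per-unit tax.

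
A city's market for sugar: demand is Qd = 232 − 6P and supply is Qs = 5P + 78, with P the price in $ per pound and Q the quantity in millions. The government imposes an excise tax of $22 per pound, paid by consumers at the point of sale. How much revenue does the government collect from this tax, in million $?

Tax revenue = $1936 million.

Without the tax, 232 − 6P = 5P + 78 gives 11P = 154, so P* = $14 and Q* = 148.
With the tax collected from consumers, demand (in seller-price terms) shifts: Qd = 232 − 6(P + 22).
New equilibrium: consumers pay $24, producers receive $2, Q = 88. (Wedge: Pb − Ps = 22.)
Revenue = t · Q = 22 · 88 = $1936.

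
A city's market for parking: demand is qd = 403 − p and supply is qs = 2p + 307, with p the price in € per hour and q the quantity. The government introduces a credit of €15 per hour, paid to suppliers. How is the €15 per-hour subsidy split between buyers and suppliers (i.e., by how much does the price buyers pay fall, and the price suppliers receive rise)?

Without the subsidy, 403 − p = 2p + 307 gives 3p = 96, so p* = €32 and q* = 371.
With a per-unit subsidy paid to suppliers, each receives p + 15 per unit sold, so supply becomes qs = 2(p + 15) + 307.
New equilibrium: buyers pay €22, suppliers receive €37, q = 381. (Wedge: pb − ps = −15.)
Gain to buyers: €10; to suppliers: €5. (They sum to €15.)

Buyers gain €10 per hour; suppliers gain €5 per hour.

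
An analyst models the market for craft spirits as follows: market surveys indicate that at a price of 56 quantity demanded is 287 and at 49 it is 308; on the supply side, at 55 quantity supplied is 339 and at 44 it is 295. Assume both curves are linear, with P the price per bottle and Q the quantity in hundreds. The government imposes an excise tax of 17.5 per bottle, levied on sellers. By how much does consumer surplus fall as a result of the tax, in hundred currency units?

Consumer surplus falls by 2960 hundred.

Demand slope: (308 − 287)/(49 − 56) = -3, so Qd = 455 − 3P.
Supply slope: (295 − 339)/(44 − 55) = 4, so Qs = 4P + 119.
Without the tax, 455 − 3P = 4P + 119 gives 7P = 336, so P* = 48 and Q* = 311.
With the tax collected from sellers, supply shifts: Qs = 4(P − 17.5) + 119.
Solving gives Q = 281 with buyers paying 58 and sellers receiving 40.5 (the 17.5 wedge).
ΔCS is the trapezoid between Q = 281 and Q = 311 of height 10: ½ · (311 + 281) · 10 = 2960.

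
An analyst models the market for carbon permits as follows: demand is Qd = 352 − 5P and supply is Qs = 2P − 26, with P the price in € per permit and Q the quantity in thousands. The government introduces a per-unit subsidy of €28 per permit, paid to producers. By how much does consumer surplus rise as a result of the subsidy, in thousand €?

Consumer surplus rises by €816 thousand.

Without the subsidy, 352 − 5P = 2P − 26 gives 7P = 378, so P* = €54 and Q* = 82.
With a per-unit subsidy paid to producers, each receives P + 28 per unit sold, so supply becomes Qs = 2(P + 28) − 26.
New equilibrium: consumers pay €46, producers receive €74, Q = 122. (Wedge: Pb − Ps = −28.)
ΔCS is the trapezoid between Q = 122 and Q = 82 of height €8: ½ · (82 + 122) · 8 = €816.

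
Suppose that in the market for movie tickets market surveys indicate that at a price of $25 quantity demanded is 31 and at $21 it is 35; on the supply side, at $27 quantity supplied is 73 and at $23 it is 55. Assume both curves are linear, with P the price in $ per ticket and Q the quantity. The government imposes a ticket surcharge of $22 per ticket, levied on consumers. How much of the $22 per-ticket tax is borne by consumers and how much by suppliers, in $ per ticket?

Consumers bear $18 per ticket; suppliers bear $4 per ticket.

Demand slope: (35 − 31)/(21 − 25) = -1, so Qd = 56 − P.
Supply slope: (55 − 73)/(23 − 27) = 4.5, so Qs = 4.5P − 48.5.
Before the tax: set 56 − P = 4.5P − 48.5 → P* = $19, Q* = 37.
With the tax collected from consumers, demand (in seller-price terms) shifts: Qd = 56 − (P + 22).
Solving gives Q = 19 with consumers paying $37 and suppliers receiving $15 (the $22 wedge).
Burden on consumers: $18; on suppliers: $4. (They sum to $22.)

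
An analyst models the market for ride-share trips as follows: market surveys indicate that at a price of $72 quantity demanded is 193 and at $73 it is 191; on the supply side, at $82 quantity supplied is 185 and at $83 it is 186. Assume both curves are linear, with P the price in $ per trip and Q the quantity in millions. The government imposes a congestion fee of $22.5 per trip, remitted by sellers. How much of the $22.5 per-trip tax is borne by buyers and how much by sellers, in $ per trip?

Buyers bear $7.5 per trip; sellers bear $15 per trip.

Demand slope: (191 − 193)/(73 − 72) = -2, so Qd = 337 − 2P.
Supply slope: (186 − 185)/(83 − 82) = 1, so Qs = P + 103.
Without the tax, 337 − 2P = P + 103 gives 3P = 234, so P* = $78 and Q* = 181.
With the tax collected from sellers, supply shifts: Qs = (P − 22.5) + 103.
Solving gives Q = 166 with buyers paying $85.5 and sellers receiving $63 (the $22.5 wedge).
Burden on buyers: $7.5; on sellers: $15. (They sum to $22.5.)
The less price-elastic side of the market bears the larger share of a per-unit tax.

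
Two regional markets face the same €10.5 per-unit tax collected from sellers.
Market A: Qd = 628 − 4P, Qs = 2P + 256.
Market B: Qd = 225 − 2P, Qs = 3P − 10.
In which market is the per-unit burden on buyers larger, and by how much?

Market A: pre-tax P* = €62, Q* = 380; post-tax Q = 366; per-unit burden on buyers = €3.5.
Market B: pre-tax P* = €47, Q* = 131; post-tax Q = 118.4; per-unit burden on buyers = €6.3.
Difference: €3.5 vs €6.3 → market B is larger by €2.8.

Market B, by €2.8.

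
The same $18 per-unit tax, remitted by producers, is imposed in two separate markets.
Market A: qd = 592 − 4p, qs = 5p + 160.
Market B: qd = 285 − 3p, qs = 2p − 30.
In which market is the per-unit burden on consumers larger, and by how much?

Market A, by $2.8.

Market A: pre-tax p* = $48, q* = 400; post-tax q = 360; per-unit burden on consumers = $10.
Market B: pre-tax p* = $63, q* = 96; post-tax q = 74.4; per-unit burden on consumers = $7.2.
Difference: $10 vs $7.2 → market A is larger by $2.8.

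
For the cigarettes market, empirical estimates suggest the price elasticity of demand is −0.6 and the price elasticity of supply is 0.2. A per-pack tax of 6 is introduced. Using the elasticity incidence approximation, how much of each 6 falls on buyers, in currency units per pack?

Incidence ratio: buyers' share ≈ εs / (εs + |εd|) = 0.2 / (0.2 + 0.6) = 0.25.
So buyers bear ≈ 0.25 × 6 = 1.5; suppliers bear 4.5.

Buyers bear ≈ 1.5 per pack.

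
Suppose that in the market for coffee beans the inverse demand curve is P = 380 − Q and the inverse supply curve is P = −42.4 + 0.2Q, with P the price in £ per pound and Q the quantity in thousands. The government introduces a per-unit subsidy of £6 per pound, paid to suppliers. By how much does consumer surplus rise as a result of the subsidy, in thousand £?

Rewrite in direct form: Qd = 380 − P and Qs = 5P + 212.
Before the subsidy: set 380 − P = 5P + 212 → P* = £28, Q* = 352.
With a per-unit subsidy paid to suppliers, each receives P + 6 per unit sold, so supply becomes Qs = 5(P + 6) + 212.
New equilibrium: consumers pay £23, suppliers receive £29, Q = 357. (Wedge: Pb − Ps = −6.)
ΔCS is the trapezoid between Q = 357 and Q = 352 of height £5: ½ · (352 + 357) · 5 = £1772.5.

Consumer surplus rises by £1772.5 thousand.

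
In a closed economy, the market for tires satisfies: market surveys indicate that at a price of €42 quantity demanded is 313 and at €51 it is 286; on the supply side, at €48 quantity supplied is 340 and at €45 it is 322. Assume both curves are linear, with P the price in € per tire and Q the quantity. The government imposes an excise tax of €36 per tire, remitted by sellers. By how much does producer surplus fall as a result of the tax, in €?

Demand slope: (286 − 313)/(51 − 42) = -3, so Qd = 439 − 3P.
Supply slope: (322 − 340)/(45 − 48) = 6, so Qs = 6P + 52.
Without the tax, 439 − 3P = 6P + 52 gives 9P = 387, so P* = €43 and Q* = 310.
With the tax collected from sellers, supply shifts: Qs = 6(P − 36) + 52.
Solving gives Q = 238 with buyers paying €67 and sellers receiving €31 (the €36 wedge).
ΔPS is the trapezoid between Q = 238 and Q = 310 of height €12: ½ · (310 + 238) · 12 = €3288.

Producer surplus falls by €3288.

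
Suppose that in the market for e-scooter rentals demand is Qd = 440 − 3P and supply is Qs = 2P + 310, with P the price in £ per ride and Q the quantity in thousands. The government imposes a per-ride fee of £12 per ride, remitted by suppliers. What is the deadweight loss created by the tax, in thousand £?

Deadweight loss = £86.4 thousand.

Without the tax, 440 − 3P = 2P + 310 gives 5P = 130, so P* = £26 and Q* = 362.
With the tax collected from suppliers, supply shifts: Qs = 2(P − 12) + 310.
Solving gives Q = 347.6 with consumers paying £30.8 and suppliers receiving £18.8 (the £12 wedge).
Quantity falls by |ΔQ| = |362 − 347.6| = 14.4.
DWL = ½ · t · |ΔQ| = ½ · 12 · 14.4 = £86.4.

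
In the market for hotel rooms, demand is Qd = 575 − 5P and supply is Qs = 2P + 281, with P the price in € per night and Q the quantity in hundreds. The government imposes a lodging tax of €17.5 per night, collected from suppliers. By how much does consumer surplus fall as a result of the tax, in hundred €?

Consumer surplus falls by €1762.5 hundred.

Without the tax, 575 − 5P = 2P + 281 gives 7P = 294, so P* = €42 and Q* = 365.
With the tax collected from suppliers, supply shifts: Qs = 2(P − 17.5) + 281.
New equilibrium: buyers pay €47, suppliers receive €29.5, Q = 340. (Wedge: Pb − Ps = 17.5.)
ΔCS is the trapezoid between Q = 340 and Q = 365 of height €5: ½ · (365 + 340) · 5 = €1762.5.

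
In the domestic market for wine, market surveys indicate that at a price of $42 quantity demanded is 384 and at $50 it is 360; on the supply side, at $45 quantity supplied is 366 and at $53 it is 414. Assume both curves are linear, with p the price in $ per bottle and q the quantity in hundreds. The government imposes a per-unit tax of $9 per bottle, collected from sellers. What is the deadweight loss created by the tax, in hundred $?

Deadweight loss = $81 hundred.

Demand slope: (360 − 384)/(50 − 42) = -3, so qd = 510 − 3p.
Supply slope: (414 − 366)/(53 − 45) = 6, so qs = 6p + 96.
Without the tax, 510 − 3p = 6p + 96 gives 9p = 414, so p* = $46 and q* = 372.
With the tax collected from sellers, supply shifts: qs = 6(p − 9) + 96.
New equilibrium: buyers pay $52, sellers receive $43, q = 354. (Wedge: pb − ps = 9.)
Quantity falls by |ΔQ| = |372 − 354| = 18.
DWL = ½ · t · |ΔQ| = ½ · 9 · 18 = $81.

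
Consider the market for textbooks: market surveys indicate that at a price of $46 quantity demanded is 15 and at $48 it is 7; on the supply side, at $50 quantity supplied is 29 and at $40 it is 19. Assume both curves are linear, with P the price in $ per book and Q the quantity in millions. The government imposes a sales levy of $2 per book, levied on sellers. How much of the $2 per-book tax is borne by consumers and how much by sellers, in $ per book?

Demand slope: (7 − 15)/(48 − 46) = -4, so Qd = 199 − 4P.
Supply slope: (19 − 29)/(40 − 50) = 1, so Qs = P − 21.
Without the tax, 199 − 4P = P − 21 gives 5P = 220, so P* = $44 and Q* = 23.
With the tax collected from sellers, supply shifts: Qs = (P − 2) − 21.
Solving gives Q = 21.4 with consumers paying $44.4 and sellers receiving $42.4 (the $2 wedge).
Burden on consumers: $0.4; on sellers: $1.6. (They sum to $2.)

Consumers bear $0.4 per book; sellers bear $1.6 per book.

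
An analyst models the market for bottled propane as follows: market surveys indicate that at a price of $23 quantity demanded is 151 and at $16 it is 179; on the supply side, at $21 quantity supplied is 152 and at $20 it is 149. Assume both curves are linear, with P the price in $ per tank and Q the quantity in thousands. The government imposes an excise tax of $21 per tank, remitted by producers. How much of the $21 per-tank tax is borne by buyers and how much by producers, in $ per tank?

Demand slope: (179 − 151)/(16 − 23) = -4, so Qd = 243 − 4P.
Supply slope: (149 − 152)/(20 − 21) = 3, so Qs = 3P + 89.
Without the tax, 243 − 4P = 3P + 89 gives 7P = 154, so P* = $22 and Q* = 155.
With the tax collected from producers, supply shifts: Qs = 3(P − 21) + 89.
Solving gives Q = 119 with buyers paying $31 and producers receiving $10 (the $21 wedge).
Burden on buyers: $9; on producers: $12. (They sum to $21.)

Buyers bear $9 per tank; producers bear $12 per tank.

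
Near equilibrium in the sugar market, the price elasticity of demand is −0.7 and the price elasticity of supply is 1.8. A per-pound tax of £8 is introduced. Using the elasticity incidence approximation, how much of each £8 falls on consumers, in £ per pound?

Incidence ratio: consumers' share ≈ εs / (εs + |εd|) = 1.8 / (1.8 + 0.7) = 0.72.
So consumers bear ≈ 0.72 × £8 = £5.76; producers bear £2.24.

Consumers bear ≈ £5.76 per pound.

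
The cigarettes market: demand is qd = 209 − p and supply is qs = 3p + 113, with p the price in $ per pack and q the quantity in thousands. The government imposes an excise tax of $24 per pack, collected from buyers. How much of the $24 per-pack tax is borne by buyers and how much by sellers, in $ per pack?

Buyers bear $18 per pack; sellers bear $6 per pack.

Before the tax: set 209 − p = 3p + 113 → p* = $24, q* = 185.
With the tax collected from buyers, demand (in seller-price terms) shifts: qd = 209 − (p + 24).
New equilibrium: buyers pay $42, sellers receive $18, q = 167. (Wedge: pb − ps = 24.)
Burden on buyers: $18; on sellers: $6. (They sum to $24.)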